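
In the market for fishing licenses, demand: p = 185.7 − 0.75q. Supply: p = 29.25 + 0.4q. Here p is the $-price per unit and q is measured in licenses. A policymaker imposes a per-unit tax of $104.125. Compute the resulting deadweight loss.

Competitive equilibrium: 185.7 − 0.75q = 29.25 + 0.4q → q* = 136.0435, p* = 83.6674.
With the tax, the buyer price exceeds the seller price by 104.125: (185.7 − 0.75q) − (29.25 + 0.4q) = 104.125 → q' = 45.5.
Δq = 136.0435 − 45.5 = 90.5435; the wedge equals the tax, 104.125.
Welfare loss = ½ × 90.5435 × 104.125 = $4713.92.

$4713.92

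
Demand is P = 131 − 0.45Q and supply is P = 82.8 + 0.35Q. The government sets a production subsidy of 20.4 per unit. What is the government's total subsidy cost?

1749.30

Competitive equilibrium: 131 − 0.45Q = 82.8 + 0.35Q → Q* = 60.25, P* = 103.8875.
The subsidy lowers effective supply by 20.4: P = 62.4 + 0.35Q.
New quantity: 131 − 0.45Q = 62.4 + 0.35Q → Q' = 85.75.
Total subsidy cost = 20.4 × 85.75 = 1749.30.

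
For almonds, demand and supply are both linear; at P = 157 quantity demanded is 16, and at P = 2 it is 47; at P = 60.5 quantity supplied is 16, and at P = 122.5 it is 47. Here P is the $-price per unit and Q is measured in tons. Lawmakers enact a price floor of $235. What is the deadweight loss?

Demand slope = (2 − 157)/(47 − 16) = −5, so P = 237 − 5Q.
Supply slope = (122.5 − 60.5)/(47 − 16) = 2, so P = 28.5 + 2Q.
Competitive equilibrium: 237 − 5Q = 28.5 + 2Q → Q* = 29.7857, P* = 88.0714.
At the floor P = 235, quantity demanded = (237 − 235)/5 = 0.4.
Sellers' marginal cost at Q' = 0.4: 28.5 + 2·0.4 = 29.3.
ΔQ = 29.7857 − 0.4 = 29.3857; wedge = 235 − 29.3 = 205.7.
Welfare loss = ½ × 29.3857 × 205.7 = $3022.32.

$3022.32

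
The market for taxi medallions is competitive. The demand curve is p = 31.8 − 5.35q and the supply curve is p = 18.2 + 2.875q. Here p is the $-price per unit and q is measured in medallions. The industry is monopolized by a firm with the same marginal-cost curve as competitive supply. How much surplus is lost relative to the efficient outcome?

Competitive equilibrium: 31.8 − 5.35q = 18.2 + 2.875q → q* = 1.6535, p* = 22.9538.
Marginal revenue: MR = 31.8 − 10.7q. Set MR = MC: 31.8 − 10.7q = 18.2 + 2.875q → q_m = 1.0018.
Price p_m = 31.8 − 5.35·1.0018 = 26.4404; MC(q_m) = 18.2 + 2.875·1.0018 = 21.0802.
Competitive q* = 1.6535, so Δq = 0.6517; wedge = 26.4404 − 21.0802 = 5.3602.
The triangle = ½ × 0.6517 × 5.3602 = $1.75.

$1.75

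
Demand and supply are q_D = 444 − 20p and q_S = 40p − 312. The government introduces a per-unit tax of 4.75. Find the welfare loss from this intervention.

In inverse form: demand p = 22.2 − 0.05q, supply p = 7.8 + 0.025q.
Competitive equilibrium: 22.2 − 0.05q = 7.8 + 0.025q → q* = 192, p* = 12.6.
With the tax, the buyer price exceeds the seller price by 4.75: (22.2 − 0.05q) − (7.8 + 0.025q) = 4.75 → q' = 128.6667.
Δq = 192 − 128.6667 = 63.3333; the wedge equals the tax, 4.75.
Welfare loss = ½ × 63.3333 × 4.75 = 150.42.

150.42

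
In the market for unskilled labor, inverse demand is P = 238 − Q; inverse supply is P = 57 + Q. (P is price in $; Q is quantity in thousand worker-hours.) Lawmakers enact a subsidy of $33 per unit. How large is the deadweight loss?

Competitive equilibrium: 238 − Q = 57 + Q → Q* = 90.5, P* = 147.5.
The subsidy lowers effective supply by 33: P = 24 + Q.
New quantity: 238 − Q = 24 + Q → Q' = 107.
Overproduction ΔQ = 107 − 90.5 = 16.5; wedge = subsidy = 33.
Deadweight loss = ½ × 16.5 × 33 = $272.25 thousand.

$272.25 thousand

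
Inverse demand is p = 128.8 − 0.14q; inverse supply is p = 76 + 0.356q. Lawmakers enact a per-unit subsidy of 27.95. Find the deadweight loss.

Competitive equilibrium: 128.8 − 0.14q = 76 + 0.356q → q* = 106.4516, p* = 113.8968.
The subsidy lowers effective supply by 27.95: p = 48.05 + 0.356q.
New quantity: 128.8 − 0.14q = 48.05 + 0.356q → q' = 162.8024.
Overproduction Δq = 162.8024 − 106.4516 = 56.3508; wedge = subsidy = 27.95.
Deadweight loss = ½ × 56.3508 × 27.95 = 787.50.

787.50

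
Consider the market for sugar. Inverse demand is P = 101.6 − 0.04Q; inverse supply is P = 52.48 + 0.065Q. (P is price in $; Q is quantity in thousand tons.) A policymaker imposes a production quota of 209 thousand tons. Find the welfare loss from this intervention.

Competitive equilibrium: 101.6 − 0.04Q = 52.48 + 0.065Q → Q* = 467.8095, P* = 82.8876.
At Q = 209: demand price = 101.6 − 0.04·209 = 93.24; supply price = 52.48 + 0.065·209 = 66.065.
ΔQ = 467.8095 − 209 = 258.8095; wedge = 93.24 − 66.065 = 27.175.
DWL = ½ × 258.8095 × 27.175 = $3516.57 thousand.

$3516.57 thousand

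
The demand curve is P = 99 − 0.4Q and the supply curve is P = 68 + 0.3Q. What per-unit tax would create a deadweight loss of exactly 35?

7

Competitive equilibrium: 99 − 0.4Q = 68 + 0.3Q → Q* = 44.2857, P* = 81.2857.
A tax t gives ΔQ = t/0.7 and wedge t, so DWL = t²/1.4.
t²/1.4 = 35 → t² = 49 → t = 7.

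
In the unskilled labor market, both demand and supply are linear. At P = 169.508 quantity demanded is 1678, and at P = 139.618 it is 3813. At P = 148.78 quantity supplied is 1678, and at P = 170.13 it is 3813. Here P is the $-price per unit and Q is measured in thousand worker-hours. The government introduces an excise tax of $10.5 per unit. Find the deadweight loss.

$2296.875 thousand

Demand slope = (139.618 − 169.508)/(3813 − 1678) = −0.014, so P = 193 − 0.014Q.
Supply slope = (170.13 − 148.78)/(3813 − 1678) = 0.01, so P = 132 + 0.01Q.
Competitive equilibrium: 193 − 0.014Q = 132 + 0.01Q → Q* = 2541.6667, P* = 157.4167.
With the tax, the buyer price exceeds the seller price by 10.5: (193 − 0.014Q) − (132 + 0.01Q) = 10.5 → Q' = 2104.1667.
ΔQ = 2541.6667 − 2104.1667 = 437.5; the wedge equals the tax, 10.5.
DWL = ½ × 437.5 × 10.5 = $2296.875 thousand.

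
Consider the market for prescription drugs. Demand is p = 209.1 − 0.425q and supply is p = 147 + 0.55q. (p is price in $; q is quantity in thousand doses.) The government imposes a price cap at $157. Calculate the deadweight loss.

Competitive equilibrium: 209.1 − 0.425q = 147 + 0.55q → q* = 63.6923, p* = 182.0308.
At the ceiling p = 157, quantity supplied = (157 − 147)/0.55 = 18.1818.
Willingness to pay at q' = 18.1818: 209.1 − 0.425·18.1818 = 201.3727.
Δq = 63.6923 − 18.1818 = 45.5105; wedge = 201.3727 − 157 = 44.3727.
The triangle = ½ × 45.5105 × 44.3727 = $1009.71 thousand.

$1009.71 thousand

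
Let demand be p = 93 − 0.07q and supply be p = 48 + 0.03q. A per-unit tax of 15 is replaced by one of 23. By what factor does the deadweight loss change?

2.351

Competitive equilibrium: 93 − 0.07q = 48 + 0.03q → q* = 450, p* = 61.5.
For a per-unit tax t: Δq = t/0.1, so DWL = ½·t·(t/0.1) = t²/0.2.
At t = 15: DWL = 1125. At t = 23: DWL = 2645.
Ratio = (23/15)² = 2.351.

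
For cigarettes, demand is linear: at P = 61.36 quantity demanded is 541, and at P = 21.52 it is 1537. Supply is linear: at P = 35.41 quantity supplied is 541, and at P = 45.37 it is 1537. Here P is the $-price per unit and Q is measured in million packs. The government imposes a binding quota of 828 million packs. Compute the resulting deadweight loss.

$1345.60 million

Demand slope = (21.52 − 61.36)/(1537 − 541) = −0.04, so P = 83 − 0.04Q.
Supply slope = (45.37 − 35.41)/(1537 − 541) = 0.01, so P = 30 + 0.01Q.
Competitive equilibrium: 83 − 0.04Q = 30 + 0.01Q → Q* = 1060, P* = 40.6.
At Q = 828: demand price = 83 − 0.04·828 = 49.88; supply price = 30 + 0.01·828 = 38.28.
ΔQ = 1060 − 828 = 232; wedge = 49.88 − 38.28 = 11.6.
Deadweight loss = ½ × 232 × 11.6 = $1345.60 million.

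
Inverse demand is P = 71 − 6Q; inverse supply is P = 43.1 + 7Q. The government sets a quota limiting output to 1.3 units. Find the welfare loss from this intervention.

4.65

Competitive equilibrium: 71 − 6Q = 43.1 + 7Q → Q* = 2.1462, P* = 58.1231.
At Q = 1.3: demand price = 71 − 6·1.3 = 63.2; supply price = 43.1 + 7·1.3 = 52.2.
ΔQ = 2.1462 − 1.3 = 0.8462; wedge = 63.2 − 52.2 = 11.
The triangle = ½ × 0.8462 × 11 = 4.65.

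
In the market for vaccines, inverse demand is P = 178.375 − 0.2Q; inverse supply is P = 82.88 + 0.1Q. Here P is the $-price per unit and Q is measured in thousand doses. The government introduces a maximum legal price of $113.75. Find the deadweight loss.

Competitive equilibrium: 178.375 − 0.2Q = 82.88 + 0.1Q → Q* = 318.3167, P* = 114.7117.
At the ceiling P = 113.75, quantity supplied = (113.75 − 82.88)/0.1 = 308.7.
Willingness to pay at Q' = 308.7: 178.375 − 0.2·308.7 = 116.635.
ΔQ = 318.3167 − 308.7 = 9.6167; wedge = 116.635 − 113.75 = 2.885.
Welfare loss = ½ × 9.6167 × 2.885 = $13.87 thousand.

$13.87 thousand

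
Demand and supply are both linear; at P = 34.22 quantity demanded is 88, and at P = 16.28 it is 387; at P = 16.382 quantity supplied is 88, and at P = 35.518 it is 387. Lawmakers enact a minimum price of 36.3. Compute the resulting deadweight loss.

1975.94

Demand slope = (16.28 − 34.22)/(387 − 88) = −0.06, so P = 39.5 − 0.06Q.
Supply slope = (35.518 − 16.382)/(387 − 88) = 0.064, so P = 10.75 + 0.064Q.
Competitive equilibrium: 39.5 − 0.06Q = 10.75 + 0.064Q → Q* = 231.8548, P* = 25.5887.
At the floor P = 36.3, quantity demanded = (39.5 − 36.3)/0.06 = 53.3333.
Sellers' marginal cost at Q' = 53.3333: 10.75 + 0.064·53.3333 = 14.1633.
ΔQ = 231.8548 − 53.3333 = 178.5215; wedge = 36.3 − 14.1633 = 22.1367.
Deadweight loss = ½ × 178.5215 × 22.1367 = 1975.94.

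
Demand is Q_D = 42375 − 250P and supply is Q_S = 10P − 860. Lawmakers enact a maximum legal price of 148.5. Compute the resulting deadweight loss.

1645.43

In inverse form: demand P = 169.5 − 0.004Q, supply P = 86 + 0.1Q.
Competitive equilibrium: 169.5 − 0.004Q = 86 + 0.1Q → Q* = 802.8846, P* = 166.2885.
At the ceiling P = 148.5, quantity supplied = (148.5 − 86)/0.1 = 625.
Willingness to pay at Q' = 625: 169.5 − 0.004·625 = 167.
ΔQ = 802.8846 − 625 = 177.8846; wedge = 167 − 148.5 = 18.5.
DWL = ½ × 177.8846 × 18.5 = 1645.43.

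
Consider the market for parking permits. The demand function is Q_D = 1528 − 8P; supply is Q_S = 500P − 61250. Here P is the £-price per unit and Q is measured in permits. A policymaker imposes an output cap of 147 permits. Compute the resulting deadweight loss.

£9776.10

In inverse form: demand P = 191 − 0.125Q, supply P = 122.5 + 0.002Q.
Competitive equilibrium: 191 − 0.125Q = 122.5 + 0.002Q → Q* = 539.3701, P* = 123.5787.
At Q = 147: demand price = 191 − 0.125·147 = 172.625; supply price = 122.5 + 0.002·147 = 122.794.
ΔQ = 539.3701 − 147 = 392.3701; wedge = 172.625 − 122.794 = 49.831.
Welfare loss = ½ × 392.3701 × 49.831 = £9776.10.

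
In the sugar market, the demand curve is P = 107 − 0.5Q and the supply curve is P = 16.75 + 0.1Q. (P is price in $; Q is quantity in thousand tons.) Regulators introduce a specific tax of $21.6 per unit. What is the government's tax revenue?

Competitive equilibrium: 107 − 0.5Q = 16.75 + 0.1Q → Q* = 150.4167, P* = 31.7917.
With the tax, the buyer price exceeds the seller price by 21.6: (107 − 0.5Q) − (16.75 + 0.1Q) = 21.6 → Q' = 114.4167.
Tax revenue = 21.6 × 114.4167 = $2471.40 thousand.

$2471.40 thousand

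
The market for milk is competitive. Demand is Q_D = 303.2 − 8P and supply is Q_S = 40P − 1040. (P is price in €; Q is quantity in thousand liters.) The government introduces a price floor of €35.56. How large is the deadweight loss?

In inverse form: demand P = 37.9 − 0.125Q, supply P = 26 + 0.025Q.
Competitive equilibrium: 37.9 − 0.125Q = 26 + 0.025Q → Q* = 79.3333, P* = 27.9833.
At the floor P = 35.56, quantity demanded = (37.9 − 35.56)/0.125 = 18.72.
Sellers' marginal cost at Q' = 18.72: 26 + 0.025·18.72 = 26.468.
ΔQ = 79.3333 − 18.72 = 60.6133; wedge = 35.56 − 26.468 = 9.092.
Welfare loss = ½ × 60.6133 × 9.092 = €275.55 thousand.

€275.55 thousand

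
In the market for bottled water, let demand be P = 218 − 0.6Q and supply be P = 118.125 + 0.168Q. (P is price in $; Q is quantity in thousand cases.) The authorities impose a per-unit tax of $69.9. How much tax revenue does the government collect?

$2728.19 thousand

Competitive equilibrium: 218 − 0.6Q = 118.125 + 0.168Q → Q* = 130.0456, P* = 139.9727.
With the tax, the buyer price exceeds the seller price by 69.9: (218 − 0.6Q) − (118.125 + 0.168Q) = 69.9 → Q' = 39.0299.
Tax revenue = 69.9 × 39.0299 = $2728.19 thousand.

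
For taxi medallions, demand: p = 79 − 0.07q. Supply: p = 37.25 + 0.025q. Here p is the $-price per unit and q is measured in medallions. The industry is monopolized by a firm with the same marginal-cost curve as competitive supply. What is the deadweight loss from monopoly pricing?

$1651.15

Competitive equilibrium: 79 − 0.07q = 37.25 + 0.025q → q* = 439.4737, p* = 48.2368.
Marginal revenue: MR = 79 − 0.14q. Set MR = MC: 79 − 0.14q = 37.25 + 0.025q → q_m = 253.0303.
Price p_m = 79 − 0.07·253.0303 = 61.2879; MC(q_m) = 37.25 + 0.025·253.0303 = 43.5758.
Competitive q* = 439.4737, so Δq = 186.4434; wedge = 61.2879 − 43.5758 = 17.7121.
The triangle = ½ × 186.4434 × 17.7121 = $1651.15.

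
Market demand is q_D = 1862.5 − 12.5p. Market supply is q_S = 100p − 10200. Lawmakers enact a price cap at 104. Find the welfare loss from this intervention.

In inverse form: demand p = 149 − 0.08q, supply p = 102 + 0.01q.
Competitive equilibrium: 149 − 0.08q = 102 + 0.01q → q* = 522.2222, p* = 107.2222.
At the ceiling p = 104, quantity supplied = (104 − 102)/0.01 = 200.
Willingness to pay at q' = 200: 149 − 0.08·200 = 133.
Δq = 522.2222 − 200 = 322.2222; wedge = 133 − 104 = 29.
Deadweight loss = ½ × 322.2222 × 29 = 4672.22.

4672.22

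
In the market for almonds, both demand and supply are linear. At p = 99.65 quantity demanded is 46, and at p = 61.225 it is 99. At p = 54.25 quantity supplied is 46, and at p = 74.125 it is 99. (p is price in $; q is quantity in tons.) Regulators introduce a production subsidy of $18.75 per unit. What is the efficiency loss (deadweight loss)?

$159.80

Demand slope = (61.225 − 99.65)/(99 − 46) = −0.725, so p = 133 − 0.725q.
Supply slope = (74.125 − 54.25)/(99 − 46) = 0.375, so p = 37 + 0.375q.
Competitive equilibrium: 133 − 0.725q = 37 + 0.375q → q* = 87.2727, p* = 69.7273.
The subsidy lowers effective supply by 18.75: p = 18.25 + 0.375q.
New quantity: 133 − 0.725q = 18.25 + 0.375q → q' = 104.3182.
Overproduction Δq = 104.3182 − 87.2727 = 17.0455; wedge = subsidy = 18.75.
Deadweight loss = ½ × 17.0455 × 18.75 = $159.80.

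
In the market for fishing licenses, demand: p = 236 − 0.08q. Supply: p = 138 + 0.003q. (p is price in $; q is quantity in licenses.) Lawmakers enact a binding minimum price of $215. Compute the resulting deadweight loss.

Competitive equilibrium: 236 − 0.08q = 138 + 0.003q → q* = 1180.7229, p* = 141.5422.
At the floor p = 215, quantity demanded = (236 − 215)/0.08 = 262.5.
Sellers' marginal cost at q' = 262.5: 138 + 0.003·262.5 = 138.7875.
Δq = 1180.7229 − 262.5 = 918.2229; wedge = 215 − 138.7875 = 76.2125.
Welfare loss = ½ × 918.2229 × 76.2125 = $34990.03.

$34990.03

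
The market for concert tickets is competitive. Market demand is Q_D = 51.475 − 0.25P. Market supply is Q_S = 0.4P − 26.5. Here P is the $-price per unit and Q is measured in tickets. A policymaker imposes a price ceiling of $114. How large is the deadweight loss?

$18.48

In inverse form: demand P = 205.9 − 4Q, supply P = 66.25 + 2.5Q.
Competitive equilibrium: 205.9 − 4Q = 66.25 + 2.5Q → Q* = 21.4846, P* = 119.9615.
At the ceiling P = 114, quantity supplied = (114 − 66.25)/2.5 = 19.1.
Willingness to pay at Q' = 19.1: 205.9 − 4·19.1 = 129.5.
ΔQ = 21.4846 − 19.1 = 2.3846; wedge = 129.5 − 114 = 15.5.
DWL = ½ × 2.3846 × 15.5 = $18.48.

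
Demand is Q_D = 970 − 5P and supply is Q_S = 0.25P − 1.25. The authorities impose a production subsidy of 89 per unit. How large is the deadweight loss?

942.98

In inverse form: demand P = 194 − 0.2Q, supply P = 5 + 4Q.
Competitive equilibrium: 194 − 0.2Q = 5 + 4Q → Q* = 45, P* = 185.
The subsidy lowers effective supply by 89: P = 4Q − 84.
New quantity: 194 − 0.2Q = 4Q − 84 → Q' = 66.1905.
Overproduction ΔQ = 66.1905 − 45 = 21.1905; wedge = subsidy = 89.
DWL = ½ × 21.1905 × 89 = 942.98.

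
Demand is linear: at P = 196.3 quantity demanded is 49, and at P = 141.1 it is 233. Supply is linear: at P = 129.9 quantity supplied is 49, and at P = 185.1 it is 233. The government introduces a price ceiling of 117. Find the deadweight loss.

Demand slope = (141.1 − 196.3)/(233 − 49) = −0.3, so P = 211 − 0.3Q.
Supply slope = (185.1 − 129.9)/(233 − 49) = 0.3, so P = 115.2 + 0.3Q.
Competitive equilibrium: 211 − 0.3Q = 115.2 + 0.3Q → Q* = 159.6667, P* = 163.1.
At the ceiling P = 117, quantity supplied = (117 − 115.2)/0.3 = 6.
Willingness to pay at Q' = 6: 211 − 0.3·6 = 209.2.
ΔQ = 159.6667 − 6 = 153.6667; wedge = 209.2 − 117 = 92.2.
Deadweight loss = ½ × 153.6667 × 92.2 = 7084.03.

7084.03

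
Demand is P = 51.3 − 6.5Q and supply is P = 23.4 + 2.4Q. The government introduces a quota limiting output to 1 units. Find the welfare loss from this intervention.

20.28

Competitive equilibrium: 51.3 − 6.5Q = 23.4 + 2.4Q → Q* = 3.1348, P* = 30.9236.
At Q = 1: demand price = 51.3 − 6.5·1 = 44.8; supply price = 23.4 + 2.4·1 = 25.8.
ΔQ = 3.1348 − 1 = 2.1348; wedge = 44.8 − 25.8 = 19.
The triangle = ½ × 2.1348 × 19 = 20.28.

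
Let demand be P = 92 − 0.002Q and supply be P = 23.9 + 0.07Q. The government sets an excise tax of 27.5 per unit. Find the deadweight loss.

5251.74

Competitive equilibrium: 92 − 0.002Q = 23.9 + 0.07Q → Q* = 945.8333, P* = 90.1083.
With the tax, the buyer price exceeds the seller price by 27.5: (92 − 0.002Q) − (23.9 + 0.07Q) = 27.5 → Q' = 563.8889.
ΔQ = 945.8333 − 563.8889 = 381.9444; the wedge equals the tax, 27.5.
Welfare loss = ½ × 381.9444 × 27.5 = 5251.74.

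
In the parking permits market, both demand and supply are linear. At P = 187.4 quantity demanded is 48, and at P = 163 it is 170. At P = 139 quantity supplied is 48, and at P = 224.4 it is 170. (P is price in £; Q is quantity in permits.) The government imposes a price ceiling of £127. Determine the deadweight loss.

£2263.38

Demand slope = (163 − 187.4)/(170 − 48) = −0.2, so P = 197 − 0.2Q.
Supply slope = (224.4 − 139)/(170 − 48) = 0.7, so P = 105.4 + 0.7Q.
Competitive equilibrium: 197 − 0.2Q = 105.4 + 0.7Q → Q* = 101.7778, P* = 176.6444.
At the ceiling P = 127, quantity supplied = (127 − 105.4)/0.7 = 30.8571.
Willingness to pay at Q' = 30.8571: 197 − 0.2·30.8571 = 190.8286.
ΔQ = 101.7778 − 30.8571 = 70.9207; wedge = 190.8286 − 127 = 63.8286.
Deadweight loss = ½ × 70.9207 × 63.8286 = £2263.38.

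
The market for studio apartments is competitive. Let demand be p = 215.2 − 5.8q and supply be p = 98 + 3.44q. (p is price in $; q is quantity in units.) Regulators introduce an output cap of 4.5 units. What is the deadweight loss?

$309.44

Competitive equilibrium: 215.2 − 5.8q = 98 + 3.44q → q* = 12.684, p* = 141.6329.
At q = 4.5: demand price = 215.2 − 5.8·4.5 = 189.1; supply price = 98 + 3.44·4.5 = 113.48.
Δq = 12.684 − 4.5 = 8.184; wedge = 189.1 − 113.48 = 75.62.
The triangle = ½ × 8.184 × 75.62 = $309.44.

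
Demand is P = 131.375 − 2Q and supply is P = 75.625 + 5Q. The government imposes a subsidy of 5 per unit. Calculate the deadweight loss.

Competitive equilibrium: 131.375 − 2Q = 75.625 + 5Q → Q* = 7.9643, P* = 115.4464.
The subsidy lowers effective supply by 5: P = 70.625 + 5Q.
New quantity: 131.375 − 2Q = 70.625 + 5Q → Q' = 8.6786.
Overproduction ΔQ = 8.6786 − 7.9643 = 0.7143; wedge = subsidy = 5.
DWL = ½ × 0.7143 × 5 = 1.79.

1.79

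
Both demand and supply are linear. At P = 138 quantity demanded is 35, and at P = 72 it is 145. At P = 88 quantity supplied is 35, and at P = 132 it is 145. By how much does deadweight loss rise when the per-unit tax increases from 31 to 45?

532

Demand slope = (72 − 138)/(145 − 35) = −0.6, so P = 159 − 0.6Q.
Supply slope = (132 − 88)/(145 − 35) = 0.4, so P = 74 + 0.4Q.
Competitive equilibrium: 159 − 0.6Q = 74 + 0.4Q → Q* = 85, P* = 108.
For a per-unit tax t: ΔQ = t/1, so DWL = ½·t·(t/1) = t²/2.
At t = 31: DWL = 480.5. At t = 45: DWL = 1012.5.
Increase = 1012.5 − 480.5 = 532.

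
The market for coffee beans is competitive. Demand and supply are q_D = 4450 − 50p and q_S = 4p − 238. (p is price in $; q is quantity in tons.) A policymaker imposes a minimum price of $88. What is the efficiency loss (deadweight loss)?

In inverse form: demand p = 89 − 0.02q, supply p = 59.5 + 0.25q.
Competitive equilibrium: 89 − 0.02q = 59.5 + 0.25q → q* = 109.2593, p* = 86.8148.
At the floor p = 88, quantity demanded = (89 − 88)/0.02 = 50.
Sellers' marginal cost at q' = 50: 59.5 + 0.25·50 = 72.
Δq = 109.2593 − 50 = 59.2593; wedge = 88 − 72 = 16.
Welfare loss = ½ × 59.2593 × 16 = $474.07.

$474.07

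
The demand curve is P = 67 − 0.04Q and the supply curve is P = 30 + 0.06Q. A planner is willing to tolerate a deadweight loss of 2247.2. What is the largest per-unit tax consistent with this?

21.2

Competitive equilibrium: 67 − 0.04Q = 30 + 0.06Q → Q* = 370, P* = 52.2.
A tax t gives ΔQ = t/0.1 and wedge t, so DWL = t²/0.2.
t²/0.2 = 2247.2 → t² = 449.44 → t = 21.2.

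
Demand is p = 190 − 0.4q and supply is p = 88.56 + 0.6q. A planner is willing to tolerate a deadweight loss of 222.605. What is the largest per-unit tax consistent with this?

Competitive equilibrium: 190 − 0.4q = 88.56 + 0.6q → q* = 101.44, p* = 149.424.
A tax t gives Δq = t/1 and wedge t, so DWL = t²/2.
t²/2 = 222.605 → t² = 445.21 → t = 21.1.

21.1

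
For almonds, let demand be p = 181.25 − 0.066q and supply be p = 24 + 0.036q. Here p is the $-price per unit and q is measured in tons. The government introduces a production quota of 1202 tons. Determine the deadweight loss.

$5884.05

Competitive equilibrium: 181.25 − 0.066q = 24 + 0.036q → q* = 1541.6667, p* = 79.5.
At q = 1202: demand price = 181.25 − 0.066·1202 = 101.918; supply price = 24 + 0.036·1202 = 67.272.
Δq = 1541.6667 − 1202 = 339.6667; wedge = 101.918 − 67.272 = 34.646.
Deadweight loss = ½ × 339.6667 × 34.646 = $5884.05.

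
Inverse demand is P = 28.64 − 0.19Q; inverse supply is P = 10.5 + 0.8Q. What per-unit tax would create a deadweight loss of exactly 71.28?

Competitive equilibrium: 28.64 − 0.19Q = 10.5 + 0.8Q → Q* = 18.3232, P* = 25.1586.
A tax t gives ΔQ = t/0.99 and wedge t, so DWL = t²/1.98.
t²/1.98 = 71.28 → t² = 141.1344 → t = 11.88.

11.88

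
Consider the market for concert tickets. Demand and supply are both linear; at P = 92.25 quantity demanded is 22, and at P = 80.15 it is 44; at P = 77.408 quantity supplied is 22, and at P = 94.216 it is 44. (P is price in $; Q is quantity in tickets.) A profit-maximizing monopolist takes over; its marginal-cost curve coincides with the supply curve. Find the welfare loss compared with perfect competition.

Demand slope = (80.15 − 92.25)/(44 − 22) = −0.55, so P = 104.35 − 0.55Q.
Supply slope = (94.216 − 77.408)/(44 − 22) = 0.764, so P = 60.6 + 0.764Q.
Competitive equilibrium: 104.35 − 0.55Q = 60.6 + 0.764Q → Q* = 33.2953, P* = 86.0376.
Marginal revenue: MR = 104.35 − 1.1Q. Set MR = MC: 104.35 − 1.1Q = 60.6 + 0.764Q → Q_m = 23.471.
Price P_m = 104.35 − 0.55·23.471 = 91.441; MC(Q_m) = 60.6 + 0.764·23.471 = 78.5318.
Competitive Q* = 33.2953, so ΔQ = 9.8243; wedge = 91.441 − 78.5318 = 12.9092.
DWL = ½ × 9.8243 × 12.9092 = $63.41.

$63.41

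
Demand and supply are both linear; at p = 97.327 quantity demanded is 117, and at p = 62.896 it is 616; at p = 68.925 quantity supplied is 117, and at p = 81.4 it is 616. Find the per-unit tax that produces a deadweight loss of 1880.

18.8

Demand slope = (62.896 − 97.327)/(616 − 117) = −0.069, so p = 105.4 − 0.069q.
Supply slope = (81.4 − 68.925)/(616 − 117) = 0.025, so p = 66 + 0.025q.
Competitive equilibrium: 105.4 − 0.069q = 66 + 0.025q → q* = 419.1489, p* = 76.4787.
A tax t gives Δq = t/0.094 and wedge t, so DWL = t²/0.188.
t²/0.188 = 1880 → t² = 353.44 → t = 18.8.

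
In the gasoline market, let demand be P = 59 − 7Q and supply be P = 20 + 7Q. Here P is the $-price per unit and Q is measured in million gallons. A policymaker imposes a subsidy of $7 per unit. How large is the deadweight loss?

$1.75 million

Competitive equilibrium: 59 − 7Q = 20 + 7Q → Q* = 2.7857, P* = 39.5.
The subsidy lowers effective supply by 7: P = 13 + 7Q.
New quantity: 59 − 7Q = 13 + 7Q → Q' = 3.2857.
Overproduction ΔQ = 3.2857 − 2.7857 = 0.5; wedge = subsidy = 7.
DWL = ½ × 0.5 × 7 = $1.75 million.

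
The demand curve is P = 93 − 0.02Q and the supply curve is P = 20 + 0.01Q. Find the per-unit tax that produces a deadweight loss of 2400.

12

Competitive equilibrium: 93 − 0.02Q = 20 + 0.01Q → Q* = 2433.3333, P* = 44.3333.
A tax t gives ΔQ = t/0.03 and wedge t, so DWL = t²/0.06.
t²/0.06 = 2400 → t² = 144 → t = 12.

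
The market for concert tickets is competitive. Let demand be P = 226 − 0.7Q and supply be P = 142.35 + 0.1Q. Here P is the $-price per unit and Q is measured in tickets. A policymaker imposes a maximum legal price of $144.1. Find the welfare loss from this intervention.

Competitive equilibrium: 226 − 0.7Q = 142.35 + 0.1Q → Q* = 104.5625, P* = 152.8063.
At the ceiling P = 144.1, quantity supplied = (144.1 − 142.35)/0.1 = 17.5.
Willingness to pay at Q' = 17.5: 226 − 0.7·17.5 = 213.75.
ΔQ = 104.5625 − 17.5 = 87.0625; wedge = 213.75 − 144.1 = 69.65.
Deadweight loss = ½ × 87.0625 × 69.65 = $3031.95.

$3031.95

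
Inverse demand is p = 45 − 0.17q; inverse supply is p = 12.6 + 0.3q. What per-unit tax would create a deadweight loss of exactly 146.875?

11.75

Competitive equilibrium: 45 − 0.17q = 12.6 + 0.3q → q* = 68.9362, p* = 33.2809.
A tax t gives Δq = t/0.47 and wedge t, so DWL = t²/0.94.
t²/0.94 = 146.875 → t² = 138.0625 → t = 11.75.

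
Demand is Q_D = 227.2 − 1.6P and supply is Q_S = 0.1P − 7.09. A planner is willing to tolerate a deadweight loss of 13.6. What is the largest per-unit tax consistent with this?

In inverse form: demand P = 142 − 0.625Q, supply P = 70.9 + 10Q.
Competitive equilibrium: 142 − 0.625Q = 70.9 + 10Q → Q* = 6.6918, P* = 137.8176.
A tax t gives ΔQ = t/10.625 and wedge t, so DWL = t²/21.25.
t²/21.25 = 13.6 → t² = 289 → t = 17.

17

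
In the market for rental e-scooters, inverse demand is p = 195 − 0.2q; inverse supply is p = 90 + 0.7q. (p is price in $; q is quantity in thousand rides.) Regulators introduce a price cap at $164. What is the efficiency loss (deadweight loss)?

Competitive equilibrium: 195 − 0.2q = 90 + 0.7q → q* = 116.6667, p* = 171.6667.
At the ceiling p = 164, quantity supplied = (164 − 90)/0.7 = 105.7143.
Willingness to pay at q' = 105.7143: 195 − 0.2·105.7143 = 173.8571.
Δq = 116.6667 − 105.7143 = 10.9524; wedge = 173.8571 − 164 = 9.8571.
DWL = ½ × 10.9524 × 9.8571 = $53.98 thousand.

$53.98 thousand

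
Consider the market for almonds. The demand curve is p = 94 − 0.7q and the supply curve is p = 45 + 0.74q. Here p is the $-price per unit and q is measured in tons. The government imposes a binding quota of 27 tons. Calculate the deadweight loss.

$35.56

Competitive equilibrium: 94 − 0.7q = 45 + 0.74q → q* = 34.0278, p* = 70.1806.
At q = 27: demand price = 94 − 0.7·27 = 75.1; supply price = 45 + 0.74·27 = 64.98.
Δq = 34.0278 − 27 = 7.0278; wedge = 75.1 − 64.98 = 10.12.
Deadweight loss = ½ × 7.0278 × 10.12 = $35.56.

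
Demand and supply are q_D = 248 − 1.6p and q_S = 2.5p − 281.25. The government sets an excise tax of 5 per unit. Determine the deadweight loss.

In inverse form: demand p = 155 − 0.625q, supply p = 112.5 + 0.4q.
Competitive equilibrium: 155 − 0.625q = 112.5 + 0.4q → q* = 41.4634, p* = 129.0854.
With the tax, the buyer price exceeds the seller price by 5: (155 − 0.625q) − (112.5 + 0.4q) = 5 → q' = 36.5854.
Δq = 41.4634 − 36.5854 = 4.878; the wedge equals the tax, 5.
Deadweight loss = ½ × 4.878 × 5 = 12.20.

12.20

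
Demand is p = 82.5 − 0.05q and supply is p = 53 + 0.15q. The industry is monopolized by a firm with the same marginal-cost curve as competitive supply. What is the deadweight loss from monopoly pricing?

Competitive equilibrium: 82.5 − 0.05q = 53 + 0.15q → q* = 147.5, p* = 75.125.
Marginal revenue: MR = 82.5 − 0.1q. Set MR = MC: 82.5 − 0.1q = 53 + 0.15q → q_m = 118.
Price p_m = 82.5 − 0.05·118 = 76.6; MC(q_m) = 53 + 0.15·118 = 70.7.
Competitive q* = 147.5, so Δq = 29.5; wedge = 76.6 − 70.7 = 5.9.
Deadweight loss = ½ × 29.5 × 5.9 = 87.025.

87.025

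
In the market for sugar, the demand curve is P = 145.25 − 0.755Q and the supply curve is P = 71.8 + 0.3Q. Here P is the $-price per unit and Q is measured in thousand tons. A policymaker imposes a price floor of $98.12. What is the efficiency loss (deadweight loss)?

Competitive equilibrium: 145.25 − 0.755Q = 71.8 + 0.3Q → Q* = 69.6209, P* = 92.6863.
At the floor P = 98.12, quantity demanded = (145.25 − 98.12)/0.755 = 62.4238.
Sellers' marginal cost at Q' = 62.4238: 71.8 + 0.3·62.4238 = 90.5271.
ΔQ = 69.6209 − 62.4238 = 7.1971; wedge = 98.12 − 90.5271 = 7.5929.
Deadweight loss = ½ × 7.1971 × 7.5929 = $27.32 thousand.

$27.32 thousand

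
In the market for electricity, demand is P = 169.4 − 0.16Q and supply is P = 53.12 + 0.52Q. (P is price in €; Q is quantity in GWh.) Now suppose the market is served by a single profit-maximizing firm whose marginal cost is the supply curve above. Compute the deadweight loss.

€360.71

Competitive equilibrium: 169.4 − 0.16Q = 53.12 + 0.52Q → Q* = 171, P* = 142.04.
Marginal revenue: MR = 169.4 − 0.32Q. Set MR = MC: 169.4 − 0.32Q = 53.12 + 0.52Q → Q_m = 138.42857.
Price P_m = 169.4 − 0.16·138.42857 = 147.25143; MC(Q_m) = 53.12 + 0.52·138.42857 = 125.10286.
Competitive Q* = 171, so ΔQ = 32.57143; wedge = 147.25143 − 125.10286 = 22.14857.
Welfare loss = ½ × 32.57143 × 22.14857 = €360.71.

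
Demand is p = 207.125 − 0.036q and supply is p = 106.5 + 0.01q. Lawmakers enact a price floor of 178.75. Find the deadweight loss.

45035.29

Competitive equilibrium: 207.125 − 0.036q = 106.5 + 0.01q → q* = 2187.5, p* = 128.375.
At the floor p = 178.75, quantity demanded = (207.125 − 178.75)/0.036 = 788.19444.
Sellers' marginal cost at q' = 788.19444: 106.5 + 0.01·788.19444 = 114.38194.
Δq = 2187.5 − 788.19444 = 1399.30556; wedge = 178.75 − 114.38194 = 64.36806.
DWL = ½ × 1399.30556 × 64.36806 = 45035.29.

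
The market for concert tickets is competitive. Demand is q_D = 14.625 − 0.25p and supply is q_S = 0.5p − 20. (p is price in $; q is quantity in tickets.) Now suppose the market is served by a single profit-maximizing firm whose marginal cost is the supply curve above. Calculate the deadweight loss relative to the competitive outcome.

$4.56

In inverse form: demand p = 58.5 − 4q, supply p = 40 + 2q.
Competitive equilibrium: 58.5 − 4q = 40 + 2q → q* = 3.0833, p* = 46.1667.
Marginal revenue: MR = 58.5 − 8q. Set MR = MC: 58.5 − 8q = 40 + 2q → q_m = 1.85.
Price p_m = 58.5 − 4·1.85 = 51.1; MC(q_m) = 40 + 2·1.85 = 43.7.
Competitive q* = 3.0833, so Δq = 1.2333; wedge = 51.1 − 43.7 = 7.4.
Welfare loss = ½ × 1.2333 × 7.4 = $4.56.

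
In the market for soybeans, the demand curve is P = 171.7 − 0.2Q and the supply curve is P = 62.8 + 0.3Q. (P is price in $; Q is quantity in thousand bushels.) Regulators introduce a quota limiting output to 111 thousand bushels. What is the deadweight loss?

Competitive equilibrium: 171.7 − 0.2Q = 62.8 + 0.3Q → Q* = 217.8, P* = 128.14.
At Q = 111: demand price = 171.7 − 0.2·111 = 149.5; supply price = 62.8 + 0.3·111 = 96.1.
ΔQ = 217.8 − 111 = 106.8; wedge = 149.5 − 96.1 = 53.4.
The triangle = ½ × 106.8 × 53.4 = $2851.56 thousand.

$2851.56 thousand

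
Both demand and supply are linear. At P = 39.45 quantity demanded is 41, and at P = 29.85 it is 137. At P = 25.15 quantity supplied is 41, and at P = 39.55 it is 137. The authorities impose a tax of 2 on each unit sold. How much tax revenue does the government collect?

Demand slope = (29.85 − 39.45)/(137 − 41) = −0.1, so P = 43.55 − 0.1Q.
Supply slope = (39.55 − 25.15)/(137 − 41) = 0.15, so P = 19 + 0.15Q.
Competitive equilibrium: 43.55 − 0.1Q = 19 + 0.15Q → Q* = 98.2, P* = 33.73.
With the tax, the buyer price exceeds the seller price by 2: (43.55 − 0.1Q) − (19 + 0.15Q) = 2 → Q' = 90.2.
Tax revenue = 2 × 90.2 = 180.40.

180.40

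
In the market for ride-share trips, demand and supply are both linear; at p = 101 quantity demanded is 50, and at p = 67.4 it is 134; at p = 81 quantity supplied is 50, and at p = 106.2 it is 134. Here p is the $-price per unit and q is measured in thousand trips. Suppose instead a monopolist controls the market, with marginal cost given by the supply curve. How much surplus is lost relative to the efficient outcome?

Demand slope = (67.4 − 101)/(134 − 50) = −0.4, so p = 121 − 0.4q.
Supply slope = (106.2 − 81)/(134 − 50) = 0.3, so p = 66 + 0.3q.
Competitive equilibrium: 121 − 0.4q = 66 + 0.3q → q* = 78.5714, p* = 89.5714.
Marginal revenue: MR = 121 − 0.8q. Set MR = MC: 121 − 0.8q = 66 + 0.3q → q_m = 50.
Price p_m = 121 − 0.4·50 = 101; MC(q_m) = 66 + 0.3·50 = 81.
Competitive q* = 78.5714, so Δq = 28.5714; wedge = 101 − 81 = 20.
Deadweight loss = ½ × 28.5714 × 20 = $285.71 thousand.

$285.71 thousand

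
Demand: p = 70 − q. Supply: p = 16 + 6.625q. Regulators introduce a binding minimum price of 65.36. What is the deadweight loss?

22.73

Competitive equilibrium: 70 − q = 16 + 6.625q → q* = 7.08197, p* = 62.91803.
At the floor p = 65.36, quantity demanded = (70 − 65.36)/1 = 4.64.
Sellers' marginal cost at q' = 4.64: 16 + 6.625·4.64 = 46.74.
Δq = 7.08197 − 4.64 = 2.44197; wedge = 65.36 − 46.74 = 18.62.
Welfare loss = ½ × 2.44197 × 18.62 = 22.73.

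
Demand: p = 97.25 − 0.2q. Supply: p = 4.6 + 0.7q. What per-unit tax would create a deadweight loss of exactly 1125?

Competitive equilibrium: 97.25 − 0.2q = 4.6 + 0.7q → q* = 102.9444, p* = 76.6611.
A tax t gives Δq = t/0.9 and wedge t, so DWL = t²/1.8.
t²/1.8 = 1125 → t² = 2025 → t = 45.

45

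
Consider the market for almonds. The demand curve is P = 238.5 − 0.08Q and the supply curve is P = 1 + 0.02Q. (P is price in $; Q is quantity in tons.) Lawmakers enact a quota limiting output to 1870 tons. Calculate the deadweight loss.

Competitive equilibrium: 238.5 − 0.08Q = 1 + 0.02Q → Q* = 2375, P* = 48.5.
At Q = 1870: demand price = 238.5 − 0.08·1870 = 88.9; supply price = 1 + 0.02·1870 = 38.4.
ΔQ = 2375 − 1870 = 505; wedge = 88.9 − 38.4 = 50.5.
Welfare loss = ½ × 505 × 50.5 = $12751.25.

$12751.25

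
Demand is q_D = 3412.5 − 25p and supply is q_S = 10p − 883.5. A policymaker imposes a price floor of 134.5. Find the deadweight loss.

In inverse form: demand p = 136.5 − 0.04q, supply p = 88.35 + 0.1q.
Competitive equilibrium: 136.5 − 0.04q = 88.35 + 0.1q → q* = 343.9286, p* = 122.7429.
At the floor p = 134.5, quantity demanded = (136.5 − 134.5)/0.04 = 50.
Sellers' marginal cost at q' = 50: 88.35 + 0.1·50 = 93.35.
Δq = 343.9286 − 50 = 293.9286; wedge = 134.5 − 93.35 = 41.15.
Deadweight loss = ½ × 293.9286 × 41.15 = 6047.58.

6047.58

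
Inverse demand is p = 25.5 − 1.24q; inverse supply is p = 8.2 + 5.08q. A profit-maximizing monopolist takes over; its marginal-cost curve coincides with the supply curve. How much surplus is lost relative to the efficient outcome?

Competitive equilibrium: 25.5 − 1.24q = 8.2 + 5.08q → q* = 2.7373, p* = 22.1057.
Marginal revenue: MR = 25.5 − 2.48q. Set MR = MC: 25.5 − 2.48q = 8.2 + 5.08q → q_m = 2.2884.
Price p_m = 25.5 − 1.24·2.2884 = 22.6624; MC(q_m) = 8.2 + 5.08·2.2884 = 19.8251.
Competitive q* = 2.7373, so Δq = 0.4489; wedge = 22.6624 − 19.8251 = 2.8373.
DWL = ½ × 0.4489 × 2.8373 = 0.64.

0.64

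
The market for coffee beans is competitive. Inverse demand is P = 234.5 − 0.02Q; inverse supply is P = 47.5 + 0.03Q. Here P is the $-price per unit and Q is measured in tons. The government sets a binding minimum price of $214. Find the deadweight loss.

$184280.625

Competitive equilibrium: 234.5 − 0.02Q = 47.5 + 0.03Q → Q* = 3740, P* = 159.7.
At the floor P = 214, quantity demanded = (234.5 − 214)/0.02 = 1025.
Sellers' marginal cost at Q' = 1025: 47.5 + 0.03·1025 = 78.25.
ΔQ = 3740 − 1025 = 2715; wedge = 214 − 78.25 = 135.75.
Welfare loss = ½ × 2715 × 135.75 = $184280.625.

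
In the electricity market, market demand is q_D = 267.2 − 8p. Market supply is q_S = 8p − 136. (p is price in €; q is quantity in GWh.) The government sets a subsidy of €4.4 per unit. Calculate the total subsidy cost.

€366.08

In inverse form: demand p = 33.4 − 0.125q, supply p = 17 + 0.125q.
Competitive equilibrium: 33.4 − 0.125q = 17 + 0.125q → q* = 65.6, p* = 25.2.
The subsidy lowers effective supply by 4.4: p = 12.6 + 0.125q.
New quantity: 33.4 − 0.125q = 12.6 + 0.125q → q' = 83.2.
Total subsidy cost = 4.4 × 83.2 = €366.08.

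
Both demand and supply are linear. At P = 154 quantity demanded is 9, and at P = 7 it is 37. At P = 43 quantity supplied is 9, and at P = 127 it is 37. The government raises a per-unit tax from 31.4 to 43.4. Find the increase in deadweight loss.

54.40

Demand slope = (7 − 154)/(37 − 9) = −5.25, so P = 201.25 − 5.25Q.
Supply slope = (127 − 43)/(37 − 9) = 3, so P = 16 + 3Q.
Competitive equilibrium: 201.25 − 5.25Q = 16 + 3Q → Q* = 22.4545, P* = 83.3636.
For a per-unit tax t: ΔQ = t/8.25, so DWL = ½·t·(t/8.25) = t²/16.5.
At t = 31.4: DWL = 59.755. At t = 43.4: DWL = 114.155.
Increase = 114.155 − 59.755 = 54.40.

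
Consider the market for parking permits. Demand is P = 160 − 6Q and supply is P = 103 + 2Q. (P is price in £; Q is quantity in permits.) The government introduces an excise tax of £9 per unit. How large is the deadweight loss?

£5.06

Competitive equilibrium: 160 − 6Q = 103 + 2Q → Q* = 7.125, P* = 117.25.
With the tax, the buyer price exceeds the seller price by 9: (160 − 6Q) − (103 + 2Q) = 9 → Q' = 6.
ΔQ = 7.125 − 6 = 1.125; the wedge equals the tax, 9.
The triangle = ½ × 1.125 × 9 = £5.06.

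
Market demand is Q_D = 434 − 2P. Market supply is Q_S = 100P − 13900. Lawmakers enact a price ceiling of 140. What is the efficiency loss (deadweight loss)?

714.71

In inverse form: demand P = 217 − 0.5Q, supply P = 139 + 0.01Q.
Competitive equilibrium: 217 − 0.5Q = 139 + 0.01Q → Q* = 152.9412, P* = 140.5294.
At the ceiling P = 140, quantity supplied = (140 − 139)/0.01 = 100.
Willingness to pay at Q' = 100: 217 − 0.5·100 = 167.
ΔQ = 152.9412 − 100 = 52.9412; wedge = 167 − 140 = 27.
The triangle = ½ × 52.9412 × 27 = 714.71.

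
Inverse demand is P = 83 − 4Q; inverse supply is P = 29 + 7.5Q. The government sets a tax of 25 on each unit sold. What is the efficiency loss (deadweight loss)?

27.17

Competitive equilibrium: 83 − 4Q = 29 + 7.5Q → Q* = 4.69565, P* = 64.21739.
With the tax, the buyer price exceeds the seller price by 25: (83 − 4Q) − (29 + 7.5Q) = 25 → Q' = 2.52174.
ΔQ = 4.69565 − 2.52174 = 2.17391; the wedge equals the tax, 25.
The triangle = ½ × 2.17391 × 25 = 27.17.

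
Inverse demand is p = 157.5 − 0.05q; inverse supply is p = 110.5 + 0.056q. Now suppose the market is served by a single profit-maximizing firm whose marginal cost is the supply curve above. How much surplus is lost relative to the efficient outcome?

Competitive equilibrium: 157.5 − 0.05q = 110.5 + 0.056q → q* = 443.3962, p* = 135.3302.
Marginal revenue: MR = 157.5 − 0.1q. Set MR = MC: 157.5 − 0.1q = 110.5 + 0.056q → q_m = 301.2821.
Price p_m = 157.5 − 0.05·301.2821 = 142.4359; MC(q_m) = 110.5 + 0.056·301.2821 = 127.3718.
Competitive q* = 443.3962, so Δq = 142.1141; wedge = 142.4359 − 127.3718 = 15.0641.
The triangle = ½ × 142.1141 × 15.0641 = 1070.41.

1070.41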